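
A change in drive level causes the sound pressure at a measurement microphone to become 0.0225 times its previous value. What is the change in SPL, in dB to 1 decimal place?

SPL change from a pressure ratio uses the 20·log₁₀ form:
20·log₁₀(0.0225) = -33.0 dB.

-33.0 dB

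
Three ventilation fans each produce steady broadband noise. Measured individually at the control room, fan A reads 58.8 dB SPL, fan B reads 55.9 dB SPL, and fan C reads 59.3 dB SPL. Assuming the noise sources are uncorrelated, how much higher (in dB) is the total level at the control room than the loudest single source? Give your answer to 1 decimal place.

3.7 dB

Add the sources as powers (linear), then convert back to dB:
L_total = 10·log₁₀(10^(58.8/10) + 10^(55.9/10) + 10^(59.3/10)) = 63.01 dB SPL.
Excess over the loudest (59.3 dB): 63.01 − 59.3 = 3.7 dB.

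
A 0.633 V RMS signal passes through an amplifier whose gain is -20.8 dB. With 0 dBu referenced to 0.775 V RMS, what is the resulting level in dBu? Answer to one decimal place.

-22.6 dBu

Input level: 20·log₁₀(0.633/0.775) = -1.76 dBu.
Output: -1.76 − 20.8 = -22.6 dBu.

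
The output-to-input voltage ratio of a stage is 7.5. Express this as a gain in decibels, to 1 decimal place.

Voltage is an amplitude quantity, so gain = 20·log₁₀(V_out/V_in).
20·log₁₀(7.5) = 17.5 dB.

17.5 dB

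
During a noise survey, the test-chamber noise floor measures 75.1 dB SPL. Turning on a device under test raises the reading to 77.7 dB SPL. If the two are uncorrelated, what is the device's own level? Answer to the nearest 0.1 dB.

74.2 dB SPL

Background correction is a power subtraction:
L_src = 10·log₁₀(10^(77.7/10) − 10^(75.1/10)) = 10·log₁₀(26520000) = 74.2 dB SPL.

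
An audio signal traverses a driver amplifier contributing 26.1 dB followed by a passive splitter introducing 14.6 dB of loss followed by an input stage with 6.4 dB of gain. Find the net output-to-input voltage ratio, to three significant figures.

Net gain = 26.1 + (−14.6) + 6.4 = 17.9 dB.
Voltage ratio = 10^(17.9/20) = 7.85.

7.85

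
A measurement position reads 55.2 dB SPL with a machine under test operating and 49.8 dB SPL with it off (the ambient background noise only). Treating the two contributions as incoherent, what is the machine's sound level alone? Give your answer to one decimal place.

Remove the background by subtracting linear intensities:
L_src = 10·log₁₀(10^(55.2/10) − 10^(49.8/10)) = 10·log₁₀(235600) = 53.7 dB SPL.

53.7 dB SPL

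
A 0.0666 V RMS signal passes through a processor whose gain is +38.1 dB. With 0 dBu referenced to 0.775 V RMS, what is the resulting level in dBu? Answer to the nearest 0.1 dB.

+16.8 dBu

Input level: 20·log₁₀(0.0666/0.775) = -21.32 dBu.
Output: -21.32 + 38.1 = +16.8 dBu.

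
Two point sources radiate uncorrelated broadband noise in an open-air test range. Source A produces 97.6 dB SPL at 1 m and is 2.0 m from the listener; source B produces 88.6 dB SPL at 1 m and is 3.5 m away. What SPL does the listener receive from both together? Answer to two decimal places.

At the listener: L_A = 97.6 − 20·log₁₀(2.0) = 91.579 dB; L_B = 88.6 − 20·log₁₀(3.5) = 77.719 dB.
Combined: 10·log₁₀(10^(91.579/10)+10^(77.719/10)) = 91.75 dB SPL.

91.75 dB SPL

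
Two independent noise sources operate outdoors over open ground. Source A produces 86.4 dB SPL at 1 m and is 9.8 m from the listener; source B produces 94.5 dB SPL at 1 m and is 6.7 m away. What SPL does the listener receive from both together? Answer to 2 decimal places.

78.28 dB SPL

At the listener: L_A = 86.4 − 20·log₁₀(9.8) = 66.575 dB; L_B = 94.5 − 20·log₁₀(6.7) = 77.979 dB.
Combined: 10·log₁₀(10^(66.575/10)+10^(77.979/10)) = 78.28 dB SPL.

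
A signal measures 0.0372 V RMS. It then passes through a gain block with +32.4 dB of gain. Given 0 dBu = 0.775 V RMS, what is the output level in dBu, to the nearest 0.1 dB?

+6.0 dBu

Input level: 20·log₁₀(0.0372/0.775) = -26.38 dBu.
Output: -26.38 + 32.4 = +6.0 dBu.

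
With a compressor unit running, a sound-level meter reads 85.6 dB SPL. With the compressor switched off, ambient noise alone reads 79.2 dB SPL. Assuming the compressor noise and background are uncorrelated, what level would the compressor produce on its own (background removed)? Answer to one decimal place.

84.5 dB SPL

Subtract intensities: L_src = 10·log₁₀(10^(L_total/10) − 10^(L_bg/10)).
L_src = 10·log₁₀(10^(85.6/10) − 10^(79.2/10)) = 10·log₁₀(279900000) = 84.5 dB SPL.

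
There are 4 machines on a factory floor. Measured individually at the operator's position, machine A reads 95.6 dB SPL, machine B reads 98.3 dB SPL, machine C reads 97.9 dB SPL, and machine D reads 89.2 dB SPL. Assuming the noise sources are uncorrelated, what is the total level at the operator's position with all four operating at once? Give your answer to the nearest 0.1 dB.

Incoherent sources sum as intensities:
L_total = 10·log₁₀(10^(95.6/10) + 10^(98.3/10) + 10^(97.9/10) + 10^(89.2/10)) = 10·log₁₀(17389000000) = 102.4 dB SPL.

102.4 dB SPL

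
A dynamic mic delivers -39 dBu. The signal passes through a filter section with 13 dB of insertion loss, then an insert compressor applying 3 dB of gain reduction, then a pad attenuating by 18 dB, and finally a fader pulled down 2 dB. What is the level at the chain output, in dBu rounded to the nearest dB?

In dB, series stages simply add:
-39 − 13 − 3 − 18 − 2 = -75 dBu.

-75 dBu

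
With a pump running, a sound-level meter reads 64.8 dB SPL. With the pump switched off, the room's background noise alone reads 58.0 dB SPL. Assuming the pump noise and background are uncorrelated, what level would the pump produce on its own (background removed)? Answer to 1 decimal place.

63.8 dB SPL

Background correction is a power subtraction:
L_src = 10·log₁₀(10^(64.8/10) − 10^(58.0/10)) = 10·log₁₀(2389000) = 63.8 dB SPL.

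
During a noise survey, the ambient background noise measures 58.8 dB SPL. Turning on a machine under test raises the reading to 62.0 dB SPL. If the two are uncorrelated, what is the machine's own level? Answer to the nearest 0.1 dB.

Subtract intensities: L_src = 10·log₁₀(10^(L_total/10) − 10^(L_bg/10)).
L_src = 10·log₁₀(10^(62.0/10) − 10^(58.8/10)) = 10·log₁₀(826300) = 59.2 dB SPL.

59.2 dB SPL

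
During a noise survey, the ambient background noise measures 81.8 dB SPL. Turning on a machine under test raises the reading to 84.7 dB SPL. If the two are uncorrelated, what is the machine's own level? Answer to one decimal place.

Remove the background by subtracting linear intensities:
L_src = 10·log₁₀(10^(84.7/10) − 10^(81.8/10)) = 10·log₁₀(143800000) = 81.6 dB SPL.

81.6 dB SPL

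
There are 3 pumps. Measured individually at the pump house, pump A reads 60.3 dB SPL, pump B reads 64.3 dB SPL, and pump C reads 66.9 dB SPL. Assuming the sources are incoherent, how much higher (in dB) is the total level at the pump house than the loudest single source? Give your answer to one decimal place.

2.5 dB

Incoherent sources sum as intensities:
L_total = 10·log₁₀(10^(60.3/10) + 10^(64.3/10) + 10^(66.9/10)) = 69.38 dB SPL.
Excess over the loudest (66.9 dB): 69.38 − 66.9 = 2.5 dB.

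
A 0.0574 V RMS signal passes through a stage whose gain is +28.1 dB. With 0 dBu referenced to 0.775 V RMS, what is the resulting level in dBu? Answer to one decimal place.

Input level: 20·log₁₀(0.0574/0.775) = -22.61 dBu.
Output: -22.61 + 28.1 = +5.5 dBu.

+5.5 dBu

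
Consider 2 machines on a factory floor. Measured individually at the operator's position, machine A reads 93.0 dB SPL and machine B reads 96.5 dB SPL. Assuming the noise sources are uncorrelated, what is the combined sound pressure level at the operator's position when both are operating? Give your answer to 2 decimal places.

98.10 dB SPL

Incoherent sources sum as intensities:
L_total = 10·log₁₀(10^(93.0/10) + 10^(96.5/10)) = 10·log₁₀(6462000000) = 98.10 dB SPL.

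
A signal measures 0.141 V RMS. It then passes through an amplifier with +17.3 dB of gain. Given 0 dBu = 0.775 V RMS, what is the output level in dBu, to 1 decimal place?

+2.5 dBu

Input level: 20·log₁₀(0.141/0.775) = -14.80 dBu.
Output: -14.80 + 17.3 = +2.5 dBu.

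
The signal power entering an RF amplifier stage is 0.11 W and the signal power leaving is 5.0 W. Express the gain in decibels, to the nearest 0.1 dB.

16.6 dB

Power is a power quantity, so gain = 10·log₁₀(P_out/P_in).
10·log₁₀(5.0/0.11) = 10·log₁₀(45.45) = 16.6 dB.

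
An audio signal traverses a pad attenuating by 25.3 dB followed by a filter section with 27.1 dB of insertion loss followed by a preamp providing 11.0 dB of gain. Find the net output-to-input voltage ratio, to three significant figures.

Net gain = (−25.3) + (−27.1) + 11.0 = -41.4 dB.
Voltage ratio = 10^(-41.4/20) = 0.00851.

0.00851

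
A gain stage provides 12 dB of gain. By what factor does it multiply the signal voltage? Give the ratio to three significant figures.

3.98

Voltage ratio = 10^(dB/20).
10^(12/20) = 10^(0.6000) = 3.98.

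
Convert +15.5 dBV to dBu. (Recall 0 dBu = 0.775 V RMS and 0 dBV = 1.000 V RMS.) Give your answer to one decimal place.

The offset between the scales is 20·log₁₀(0.775/1.000) = −2.214 dB.
So dBu = +15.5 + 2.214 = +17.7 dBu.

+17.7 dBu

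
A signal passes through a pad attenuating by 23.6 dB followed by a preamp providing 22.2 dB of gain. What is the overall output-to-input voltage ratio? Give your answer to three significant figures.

0.851

Net gain = (−23.6) + 22.2 = -1.4 dB.
Voltage ratio = 10^(-1.4/20) = 0.851.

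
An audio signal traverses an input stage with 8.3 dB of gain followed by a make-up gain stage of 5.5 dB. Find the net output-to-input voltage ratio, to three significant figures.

Net gain = 8.3 + 5.5 = 13.8 dB.
Voltage ratio = 10^(13.8/20) = 4.90.

4.90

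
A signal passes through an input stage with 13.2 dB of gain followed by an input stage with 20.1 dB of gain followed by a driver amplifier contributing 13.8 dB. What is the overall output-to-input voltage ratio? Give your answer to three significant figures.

Net gain = 13.2 + 20.1 + 13.8 = 47.1 dB.
Voltage ratio = 10^(47.1/20) = 226.

226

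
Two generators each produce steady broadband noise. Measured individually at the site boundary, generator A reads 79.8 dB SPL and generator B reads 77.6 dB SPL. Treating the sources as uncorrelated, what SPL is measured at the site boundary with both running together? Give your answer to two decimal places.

81.85 dB SPL

Incoherent sources sum as intensities:
L_total = 10·log₁₀(10^(79.8/10) + 10^(77.6/10)) = 10·log₁₀(153000000) = 81.85 dB SPL.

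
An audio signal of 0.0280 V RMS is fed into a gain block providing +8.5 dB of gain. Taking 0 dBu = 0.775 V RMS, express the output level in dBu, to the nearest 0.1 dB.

Input level: 20·log₁₀(0.0280/0.775) = -28.84 dBu.
Output: -28.84 + 8.5 = -20.3 dBu.

-20.3 dBu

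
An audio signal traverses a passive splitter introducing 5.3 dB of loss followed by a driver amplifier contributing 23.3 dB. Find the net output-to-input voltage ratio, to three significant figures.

7.94

Net gain = (−5.3) + 23.3 = 18.0 dB.
Voltage ratio = 10^(18.0/20) = 7.94.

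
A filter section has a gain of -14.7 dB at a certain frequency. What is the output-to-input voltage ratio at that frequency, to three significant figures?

Voltage ratio = 10^(dB/20).
10^(-14.7/20) = 10^(-0.7350) = 0.184.

0.184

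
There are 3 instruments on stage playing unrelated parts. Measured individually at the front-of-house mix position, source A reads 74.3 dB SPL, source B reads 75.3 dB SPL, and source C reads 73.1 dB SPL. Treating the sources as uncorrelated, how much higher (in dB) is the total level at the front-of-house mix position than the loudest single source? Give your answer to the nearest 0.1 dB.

Add the sources as powers (linear), then convert back to dB:
L_total = 10·log₁₀(10^(74.3/10) + 10^(75.3/10) + 10^(73.1/10)) = 79.10 dB SPL.
Excess over the loudest (75.3 dB): 79.10 − 75.3 = 3.8 dB.

3.8 dB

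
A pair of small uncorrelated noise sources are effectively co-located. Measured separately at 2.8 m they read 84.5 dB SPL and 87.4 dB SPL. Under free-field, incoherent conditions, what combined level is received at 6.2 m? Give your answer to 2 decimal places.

Combined at 2.8 m: 10·log₁₀(10^(84.5/10)+10^(87.4/10)) = 89.198 dB SPL.
Then apply −20·log₁₀(6.2/2.8) = -6.905 dB → 82.29 dB SPL.

82.29 dB SPL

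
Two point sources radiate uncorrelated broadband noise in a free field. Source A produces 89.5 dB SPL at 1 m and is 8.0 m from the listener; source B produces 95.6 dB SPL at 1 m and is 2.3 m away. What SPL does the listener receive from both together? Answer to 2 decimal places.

88.45 dB SPL

At the listener: L_A = 89.5 − 20·log₁₀(8.0) = 71.438 dB; L_B = 95.6 − 20·log₁₀(2.3) = 88.365 dB.
Combined: 10·log₁₀(10^(71.438/10)+10^(88.365/10)) = 88.45 dB SPL.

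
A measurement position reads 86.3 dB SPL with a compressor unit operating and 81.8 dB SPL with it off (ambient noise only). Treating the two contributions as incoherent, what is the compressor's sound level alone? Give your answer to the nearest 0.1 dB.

84.4 dB SPL

Background correction is a power subtraction:
L_src = 10·log₁₀(10^(86.3/10) − 10^(81.8/10)) = 10·log₁₀(275200000) = 84.4 dB SPL.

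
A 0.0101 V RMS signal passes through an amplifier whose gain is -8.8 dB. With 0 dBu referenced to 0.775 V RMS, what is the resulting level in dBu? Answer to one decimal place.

Input level: 20·log₁₀(0.0101/0.775) = -37.70 dBu.
Output: -37.70 − 8.8 = -46.5 dBu.

-46.5 dBu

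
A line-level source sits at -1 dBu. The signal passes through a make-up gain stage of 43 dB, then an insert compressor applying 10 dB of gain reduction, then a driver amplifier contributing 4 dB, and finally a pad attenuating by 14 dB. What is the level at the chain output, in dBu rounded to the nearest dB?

Cascaded gains and losses add directly in dB.
-1 + 43 − 10 + 4 − 14 = +22 dBu.

+22 dBu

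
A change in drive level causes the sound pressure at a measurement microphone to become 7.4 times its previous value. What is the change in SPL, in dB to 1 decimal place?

17.4 dB

Sound pressure is an amplitude quantity: ΔL = 20·log₁₀(p₂/p₁).
20·log₁₀(7.4) = 17.4 dB.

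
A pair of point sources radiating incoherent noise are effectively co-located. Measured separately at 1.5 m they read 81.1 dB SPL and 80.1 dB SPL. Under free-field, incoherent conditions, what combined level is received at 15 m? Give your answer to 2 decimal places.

Combined at 1.5 m: 10·log₁₀(10^(81.1/10)+10^(80.1/10)) = 83.639 dB SPL.
Then apply −20·log₁₀(15/1.5) = -20.000 dB → 63.64 dB SPL.

63.64 dB SPL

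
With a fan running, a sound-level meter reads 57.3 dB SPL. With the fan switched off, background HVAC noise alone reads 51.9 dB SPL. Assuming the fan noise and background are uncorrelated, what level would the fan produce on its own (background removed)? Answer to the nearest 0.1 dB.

Subtract intensities: L_src = 10·log₁₀(10^(L_total/10) − 10^(L_bg/10)).
L_src = 10·log₁₀(10^(57.3/10) − 10^(51.9/10)) = 10·log₁₀(382200) = 55.8 dB SPL.

55.8 dB SPL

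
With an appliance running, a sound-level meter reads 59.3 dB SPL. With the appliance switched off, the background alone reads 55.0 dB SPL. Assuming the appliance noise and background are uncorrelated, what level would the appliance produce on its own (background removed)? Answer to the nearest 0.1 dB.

Background correction is a power subtraction:
L_src = 10·log₁₀(10^(59.3/10) − 10^(55.0/10)) = 10·log₁₀(534900) = 57.3 dB SPL.

57.3 dB SPL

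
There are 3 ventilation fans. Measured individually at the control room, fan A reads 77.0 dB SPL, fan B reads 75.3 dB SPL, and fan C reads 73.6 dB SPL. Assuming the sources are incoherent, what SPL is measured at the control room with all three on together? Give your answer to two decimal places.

80.29 dB SPL

Incoherent sources sum as intensities:
L_total = 10·log₁₀(10^(77.0/10) + 10^(75.3/10) + 10^(73.6/10)) = 10·log₁₀(106900000) = 80.29 dB SPL.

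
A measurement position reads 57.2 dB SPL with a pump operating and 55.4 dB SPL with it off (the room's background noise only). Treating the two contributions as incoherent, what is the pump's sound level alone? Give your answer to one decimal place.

Remove the background by subtracting linear intensities:
L_src = 10·log₁₀(10^(57.2/10) − 10^(55.4/10)) = 10·log₁₀(178100) = 52.5 dB SPL.

52.5 dB SPL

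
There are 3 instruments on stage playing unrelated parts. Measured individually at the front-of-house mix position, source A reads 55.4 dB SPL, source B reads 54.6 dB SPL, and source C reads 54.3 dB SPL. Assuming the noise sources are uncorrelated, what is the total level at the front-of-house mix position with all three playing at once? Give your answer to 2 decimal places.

59.56 dB SPL

Incoherent sources sum as intensities:
L_total = 10·log₁₀(10^(55.4/10) + 10^(54.6/10) + 10^(54.3/10)) = 10·log₁₀(904300) = 59.56 dB SPL.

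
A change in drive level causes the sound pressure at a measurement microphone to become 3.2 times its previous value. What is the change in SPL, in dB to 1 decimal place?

10.1 dB

SPL change from a pressure ratio uses the 20·log₁₀ form:
20·log₁₀(3.2) = 10.1 dB.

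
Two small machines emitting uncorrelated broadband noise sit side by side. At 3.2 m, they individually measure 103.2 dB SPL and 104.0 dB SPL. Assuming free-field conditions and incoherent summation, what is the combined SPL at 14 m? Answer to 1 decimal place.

93.8 dB SPL

Combined at 3.2 m: 10·log₁₀(10^(103.2/10)+10^(104.0/10)) = 106.63 dB SPL.
Then apply −20·log₁₀(14/3.2) = -12.82 dB → 93.8 dB SPL.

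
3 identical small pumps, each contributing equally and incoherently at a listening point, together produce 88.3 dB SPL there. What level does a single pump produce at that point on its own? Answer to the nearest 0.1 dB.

3 equal incoherent sources add 10·log₁₀(3) = 4.77 dB over one source.
L_one = 88.3 − 4.77 = 83.5 dB SPL.

83.5 dB SPL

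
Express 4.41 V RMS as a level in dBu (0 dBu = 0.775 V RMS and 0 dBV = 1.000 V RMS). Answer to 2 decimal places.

dBu = 20·log₁₀(V / 0.775 V).
20·log₁₀(4.41/0.775) = +15.10 dBu.

+15.10 dBu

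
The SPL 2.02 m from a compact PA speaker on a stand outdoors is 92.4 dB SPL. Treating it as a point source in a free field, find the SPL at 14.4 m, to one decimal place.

75.3 dB SPL

Free-field point source: level drops by 20·log₁₀ of the distance ratio.
ΔL = −20·log₁₀(14.4/2.02) = -17.06 dB, so L₂ = 92.4 + (-17.06) = 75.3 dB SPL.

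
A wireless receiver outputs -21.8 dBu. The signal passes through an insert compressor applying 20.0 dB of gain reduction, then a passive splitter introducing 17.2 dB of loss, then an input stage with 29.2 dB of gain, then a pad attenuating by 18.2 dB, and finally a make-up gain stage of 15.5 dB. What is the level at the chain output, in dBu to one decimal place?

Gain stages sum in dB:
-21.8 − 20.0 − 17.2 + 29.2 − 18.2 + 15.5 = -32.5 dBu.

-32.5 dBu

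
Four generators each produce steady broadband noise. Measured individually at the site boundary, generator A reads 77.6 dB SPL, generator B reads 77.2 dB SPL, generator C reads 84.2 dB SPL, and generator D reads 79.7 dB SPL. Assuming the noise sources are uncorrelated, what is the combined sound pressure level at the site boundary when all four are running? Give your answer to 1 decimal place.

Add the sources as powers (linear), then convert back to dB:
L_total = 10·log₁₀(10^(77.6/10) + 10^(77.2/10) + 10^(84.2/10) + 10^(79.7/10)) = 10·log₁₀(466400000) = 86.7 dB SPL.

86.7 dB SPL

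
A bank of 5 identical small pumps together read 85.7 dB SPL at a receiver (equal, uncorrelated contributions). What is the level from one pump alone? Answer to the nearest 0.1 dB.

78.7 dB SPL

5 equal incoherent sources add 10·log₁₀(5) = 6.99 dB over one source.
L_one = 85.7 − 6.99 = 78.7 dB SPL.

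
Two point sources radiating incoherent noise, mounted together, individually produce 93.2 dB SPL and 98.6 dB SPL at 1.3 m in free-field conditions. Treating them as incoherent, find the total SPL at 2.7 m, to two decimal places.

Combined at 1.3 m: 10·log₁₀(10^(93.2/10)+10^(98.6/10)) = 99.701 dB SPL.
Then apply −20·log₁₀(2.7/1.3) = -6.348 dB → 93.35 dB SPL.

93.35 dB SPL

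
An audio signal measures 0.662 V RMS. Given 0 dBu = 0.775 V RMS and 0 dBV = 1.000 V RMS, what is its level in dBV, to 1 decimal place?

dBV = 20·log₁₀(V / 1.000 V).
20·log₁₀(0.662/1.000) = -3.6 dBV.

-3.6 dBV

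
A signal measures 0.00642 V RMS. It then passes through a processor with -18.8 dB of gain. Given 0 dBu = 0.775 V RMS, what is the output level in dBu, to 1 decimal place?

Input level: 20·log₁₀(0.00642/0.775) = -41.64 dBu.
Output: -41.64 − 18.8 = -60.4 dBu.

-60.4 dBu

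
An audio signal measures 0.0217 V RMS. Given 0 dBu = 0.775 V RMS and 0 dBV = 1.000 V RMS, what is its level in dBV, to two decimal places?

dBV = 20·log₁₀(V / 1.000 V).
20·log₁₀(0.0217/1.000) = -33.27 dBV.

-33.27 dBV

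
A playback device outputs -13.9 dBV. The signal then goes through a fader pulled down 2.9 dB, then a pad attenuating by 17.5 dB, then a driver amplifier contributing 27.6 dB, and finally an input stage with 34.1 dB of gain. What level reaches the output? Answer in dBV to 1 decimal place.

+27.4 dBV

In dB, series stages simply add:
-13.9 − 2.9 − 17.5 + 27.6 + 34.1 = +27.4 dBV.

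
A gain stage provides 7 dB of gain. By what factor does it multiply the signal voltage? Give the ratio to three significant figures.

2.24

Voltage ratio = 10^(dB/20).
10^(7/20) = 10^(0.3500) = 2.24.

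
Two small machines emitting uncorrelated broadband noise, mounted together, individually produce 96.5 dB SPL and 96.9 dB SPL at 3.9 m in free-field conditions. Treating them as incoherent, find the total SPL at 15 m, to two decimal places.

Combined at 3.9 m: 10·log₁₀(10^(96.5/10)+10^(96.9/10)) = 99.715 dB SPL.
Then apply −20·log₁₀(15/3.9) = -11.701 dB → 88.01 dB SPL.

88.01 dB SPL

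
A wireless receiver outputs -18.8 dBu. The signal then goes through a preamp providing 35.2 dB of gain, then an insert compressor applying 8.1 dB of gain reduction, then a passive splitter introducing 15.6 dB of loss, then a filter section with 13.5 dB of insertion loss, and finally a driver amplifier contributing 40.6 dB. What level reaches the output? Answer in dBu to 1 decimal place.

Cascaded gains and losses add directly in dB.
-18.8 + 35.2 − 8.1 − 15.6 − 13.5 + 40.6 = +19.8 dBu.

+19.8 dBu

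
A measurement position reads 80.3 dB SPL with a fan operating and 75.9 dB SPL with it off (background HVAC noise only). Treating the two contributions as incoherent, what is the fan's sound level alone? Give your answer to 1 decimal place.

Subtract intensities: L_src = 10·log₁₀(10^(L_total/10) − 10^(L_bg/10)).
L_src = 10·log₁₀(10^(80.3/10) − 10^(75.9/10)) = 10·log₁₀(68250000) = 78.3 dB SPL.

78.3 dB SPL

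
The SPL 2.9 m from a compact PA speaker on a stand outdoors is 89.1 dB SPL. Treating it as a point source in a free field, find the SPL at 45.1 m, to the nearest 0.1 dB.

65.3 dB SPL

For a point source in a free field, ΔL = −20·log₁₀(d₂/d₁).
ΔL = −20·log₁₀(45.1/2.9) = -23.84 dB, so L₂ = 89.1 + (-23.84) = 65.3 dB SPL.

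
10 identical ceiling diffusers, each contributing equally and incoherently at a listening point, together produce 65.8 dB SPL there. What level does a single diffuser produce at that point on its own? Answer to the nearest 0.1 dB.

10 equal incoherent sources add 10·log₁₀(10) = 10.00 dB over one source.
L_one = 65.8 − 10.00 = 55.8 dB SPL.

55.8 dB SPL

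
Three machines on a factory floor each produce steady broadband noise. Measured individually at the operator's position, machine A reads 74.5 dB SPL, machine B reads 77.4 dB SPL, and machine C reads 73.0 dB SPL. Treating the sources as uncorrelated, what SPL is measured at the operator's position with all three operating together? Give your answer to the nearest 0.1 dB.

Add the sources as powers (linear), then convert back to dB:
L_total = 10·log₁₀(10^(74.5/10) + 10^(77.4/10) + 10^(73.0/10)) = 10·log₁₀(103100000) = 80.1 dB SPL.

80.1 dB SPL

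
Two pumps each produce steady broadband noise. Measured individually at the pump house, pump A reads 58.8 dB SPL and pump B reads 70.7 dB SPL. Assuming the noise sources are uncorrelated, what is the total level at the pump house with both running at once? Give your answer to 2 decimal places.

Uncorrelated sources add in intensity (power), not in dB.
L_total = 10·log₁₀(10^(58.8/10) + 10^(70.7/10)) = 10·log₁₀(12510000) = 70.97 dB SPL.

70.97 dB SPL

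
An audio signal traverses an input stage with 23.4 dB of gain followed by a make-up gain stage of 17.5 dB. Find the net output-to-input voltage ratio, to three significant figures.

111

Net gain = 23.4 + 17.5 = 40.9 dB.
Voltage ratio = 10^(40.9/20) = 111.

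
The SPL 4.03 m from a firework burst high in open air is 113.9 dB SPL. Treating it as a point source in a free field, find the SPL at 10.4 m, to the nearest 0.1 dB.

105.7 dB SPL

Inverse-square spreading gives ΔL = −20·log₁₀(d₂/d₁).
ΔL = −20·log₁₀(10.4/4.03) = -8.23 dB, so L₂ = 113.9 + (-8.23) = 105.7 dB SPL.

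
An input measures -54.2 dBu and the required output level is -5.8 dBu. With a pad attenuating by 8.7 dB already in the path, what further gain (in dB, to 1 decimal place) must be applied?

The required make-up gain is the shortfall in the dB sum.
G = -5.8 − (-54.2) + 8.7 = 57.1 dB.

57.1 dB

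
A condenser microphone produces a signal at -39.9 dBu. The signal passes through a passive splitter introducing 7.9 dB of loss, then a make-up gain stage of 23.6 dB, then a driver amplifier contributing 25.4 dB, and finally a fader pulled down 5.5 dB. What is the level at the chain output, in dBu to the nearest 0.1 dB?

-4.3 dBu

Cascaded gains and losses add directly in dB.
-39.9 − 7.9 + 23.6 + 25.4 − 5.5 = -4.3 dBu.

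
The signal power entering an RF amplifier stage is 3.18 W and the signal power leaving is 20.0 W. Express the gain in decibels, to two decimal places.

7.99 dB

For a power ratio, dB = 10·log₁₀(P₂/P₁).
10·log₁₀(20.0/3.18) = 10·log₁₀(6.289) = 7.99 dB.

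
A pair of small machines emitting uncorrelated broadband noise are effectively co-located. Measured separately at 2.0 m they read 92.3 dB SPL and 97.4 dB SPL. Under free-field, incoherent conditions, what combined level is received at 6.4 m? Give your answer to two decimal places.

88.47 dB SPL

Combined at 2.0 m: 10·log₁₀(10^(92.3/10)+10^(97.4/10)) = 98.569 dB SPL.
Then apply −20·log₁₀(6.4/2.0) = -10.103 dB → 88.47 dB SPL.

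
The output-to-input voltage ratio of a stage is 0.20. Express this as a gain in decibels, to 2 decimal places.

Voltage ratio → dB uses the 20·log₁₀ form:
20·log₁₀(0.20) = -13.98 dB.

-13.98 dB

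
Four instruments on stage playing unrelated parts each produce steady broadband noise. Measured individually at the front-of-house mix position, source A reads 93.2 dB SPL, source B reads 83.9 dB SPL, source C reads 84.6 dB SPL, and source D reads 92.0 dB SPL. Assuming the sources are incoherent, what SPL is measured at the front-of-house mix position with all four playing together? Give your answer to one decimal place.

Uncorrelated sources add in intensity (power), not in dB.
L_total = 10·log₁₀(10^(93.2/10) + 10^(83.9/10) + 10^(84.6/10) + 10^(92.0/10)) = 10·log₁₀(4208000000) = 96.2 dB SPL.

96.2 dB SPL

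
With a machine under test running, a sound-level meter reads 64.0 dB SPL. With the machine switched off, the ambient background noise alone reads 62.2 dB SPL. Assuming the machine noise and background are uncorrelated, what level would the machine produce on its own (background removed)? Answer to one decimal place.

59.3 dB SPL

Background correction is a power subtraction:
L_src = 10·log₁₀(10^(64.0/10) − 10^(62.2/10)) = 10·log₁₀(852300) = 59.3 dB SPL.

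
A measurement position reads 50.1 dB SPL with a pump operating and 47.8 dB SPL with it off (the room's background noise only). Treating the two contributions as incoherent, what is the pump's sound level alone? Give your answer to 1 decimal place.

46.2 dB SPL

Remove the background by subtracting linear intensities:
L_src = 10·log₁₀(10^(50.1/10) − 10^(47.8/10)) = 10·log₁₀(42070) = 46.2 dB SPL.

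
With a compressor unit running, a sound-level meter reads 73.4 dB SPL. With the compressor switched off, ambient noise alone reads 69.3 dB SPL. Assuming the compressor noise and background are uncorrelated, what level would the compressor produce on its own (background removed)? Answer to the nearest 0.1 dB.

71.3 dB SPL

Remove the background by subtracting linear intensities:
L_src = 10·log₁₀(10^(73.4/10) − 10^(69.3/10)) = 10·log₁₀(13370000) = 71.3 dB SPL.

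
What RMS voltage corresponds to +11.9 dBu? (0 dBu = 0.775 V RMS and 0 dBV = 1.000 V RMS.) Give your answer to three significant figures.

3.05 V

V = 0.775 V × 10^(+11.9/20).
= 0.775 × 3.936 = 3.05 V.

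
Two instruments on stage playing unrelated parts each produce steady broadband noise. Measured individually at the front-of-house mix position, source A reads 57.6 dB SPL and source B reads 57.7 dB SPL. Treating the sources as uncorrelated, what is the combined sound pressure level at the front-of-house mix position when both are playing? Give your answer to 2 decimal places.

Uncorrelated sources add in intensity (power), not in dB.
L_total = 10·log₁₀(10^(57.6/10) + 10^(57.7/10)) = 10·log₁₀(1164000) = 60.66 dB SPL.

60.66 dB SPL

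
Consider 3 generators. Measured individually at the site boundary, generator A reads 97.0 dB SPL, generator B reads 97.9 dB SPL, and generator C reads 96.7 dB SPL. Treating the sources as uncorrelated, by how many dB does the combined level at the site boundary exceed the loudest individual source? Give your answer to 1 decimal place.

Add the sources as powers (linear), then convert back to dB:
L_total = 10·log₁₀(10^(97.0/10) + 10^(97.9/10) + 10^(96.7/10)) = 102.00 dB SPL.
Excess over the loudest (97.9 dB): 102.00 − 97.9 = 4.1 dB.

4.1 dB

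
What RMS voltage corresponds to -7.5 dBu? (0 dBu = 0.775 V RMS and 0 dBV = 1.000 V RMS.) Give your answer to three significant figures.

0.327 V

V = 0.775 V × 10^(-7.5/20).
= 0.775 × 0.4217 = 0.327 V.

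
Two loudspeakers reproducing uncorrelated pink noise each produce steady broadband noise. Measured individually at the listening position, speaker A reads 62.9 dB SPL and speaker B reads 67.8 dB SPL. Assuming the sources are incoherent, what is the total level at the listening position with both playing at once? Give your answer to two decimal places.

Add the sources as powers (linear), then convert back to dB:
L_total = 10·log₁₀(10^(62.9/10) + 10^(67.8/10)) = 10·log₁₀(7975000) = 69.02 dB SPL.

69.02 dB SPL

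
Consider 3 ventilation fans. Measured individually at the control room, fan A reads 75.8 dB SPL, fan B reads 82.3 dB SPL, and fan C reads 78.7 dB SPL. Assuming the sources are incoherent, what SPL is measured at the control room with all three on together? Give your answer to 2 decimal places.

Uncorrelated sources add in intensity (power), not in dB.
L_total = 10·log₁₀(10^(75.8/10) + 10^(82.3/10) + 10^(78.7/10)) = 10·log₁₀(282000000) = 84.50 dB SPL.

84.50 dB SPL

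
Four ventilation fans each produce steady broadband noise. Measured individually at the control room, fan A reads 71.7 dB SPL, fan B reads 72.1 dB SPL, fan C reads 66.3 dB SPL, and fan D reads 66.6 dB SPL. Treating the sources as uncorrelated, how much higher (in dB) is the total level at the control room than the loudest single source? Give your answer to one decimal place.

3.9 dB

Add the sources as powers (linear), then convert back to dB:
L_total = 10·log₁₀(10^(71.7/10) + 10^(72.1/10) + 10^(66.3/10) + 10^(66.6/10)) = 76.00 dB SPL.
Excess over the loudest (72.1 dB): 76.00 − 72.1 = 3.9 dB.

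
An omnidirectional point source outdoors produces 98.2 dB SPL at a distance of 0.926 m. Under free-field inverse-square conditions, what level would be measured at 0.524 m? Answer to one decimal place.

For a point source in a free field, ΔL = −20·log₁₀(d₂/d₁).
ΔL = −20·log₁₀(0.524/0.926) = 4.95 dB, so L₂ = 98.2 + (4.95) = 103.1 dB SPL.

103.1 dB SPL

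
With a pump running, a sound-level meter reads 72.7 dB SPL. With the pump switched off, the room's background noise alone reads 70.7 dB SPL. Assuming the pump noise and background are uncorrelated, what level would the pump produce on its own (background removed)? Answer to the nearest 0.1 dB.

68.4 dB SPL

Remove the background by subtracting linear intensities:
L_src = 10·log₁₀(10^(72.7/10) − 10^(70.7/10)) = 10·log₁₀(6872000) = 68.4 dB SPL.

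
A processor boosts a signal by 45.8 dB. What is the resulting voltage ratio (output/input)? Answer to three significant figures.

195

Voltage ratio = 10^(dB/20).
10^(45.8/20) = 10^(2.290) = 195.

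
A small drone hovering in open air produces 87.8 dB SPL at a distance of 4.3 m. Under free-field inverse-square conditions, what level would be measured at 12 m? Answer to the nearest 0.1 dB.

Free-field point source: level drops by 20·log₁₀ of the distance ratio.
ΔL = −20·log₁₀(12/4.3) = -8.91 dB, so L₂ = 87.8 + (-8.91) = 78.9 dB SPL.

78.9 dB SPL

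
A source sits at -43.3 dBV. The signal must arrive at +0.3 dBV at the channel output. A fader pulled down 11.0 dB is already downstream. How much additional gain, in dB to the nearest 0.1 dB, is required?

The required make-up gain is the shortfall in the dB sum.
G = +0.3 − (-43.3) + 11.0 = 54.6 dB.

54.6 dB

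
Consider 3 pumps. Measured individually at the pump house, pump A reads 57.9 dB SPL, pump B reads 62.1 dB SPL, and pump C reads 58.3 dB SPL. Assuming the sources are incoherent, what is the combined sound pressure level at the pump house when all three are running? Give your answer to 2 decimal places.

64.65 dB SPL

Add the sources as powers (linear), then convert back to dB:
L_total = 10·log₁₀(10^(57.9/10) + 10^(62.1/10) + 10^(58.3/10)) = 10·log₁₀(2914000) = 64.65 dB SPL.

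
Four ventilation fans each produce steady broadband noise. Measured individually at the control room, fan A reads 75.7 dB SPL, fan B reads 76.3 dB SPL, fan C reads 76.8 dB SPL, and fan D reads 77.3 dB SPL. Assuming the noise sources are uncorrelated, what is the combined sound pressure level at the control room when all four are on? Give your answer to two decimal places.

82.59 dB SPL

Add the sources as powers (linear), then convert back to dB:
L_total = 10·log₁₀(10^(75.7/10) + 10^(76.3/10) + 10^(76.8/10) + 10^(77.3/10)) = 10·log₁₀(181400000) = 82.59 dB SPL.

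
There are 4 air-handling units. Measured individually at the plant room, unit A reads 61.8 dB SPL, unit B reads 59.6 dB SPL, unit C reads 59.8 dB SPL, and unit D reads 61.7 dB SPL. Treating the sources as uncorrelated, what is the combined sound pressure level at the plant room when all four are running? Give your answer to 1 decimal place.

Add the sources as powers (linear), then convert back to dB:
L_total = 10·log₁₀(10^(61.8/10) + 10^(59.6/10) + 10^(59.8/10) + 10^(61.7/10)) = 10·log₁₀(4860000) = 66.9 dB SPL.

66.9 dB SPL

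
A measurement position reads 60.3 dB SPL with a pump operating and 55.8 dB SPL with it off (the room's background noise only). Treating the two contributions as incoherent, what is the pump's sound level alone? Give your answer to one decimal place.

Remove the background by subtracting linear intensities:
L_src = 10·log₁₀(10^(60.3/10) − 10^(55.8/10)) = 10·log₁₀(691300) = 58.4 dB SPL.

58.4 dB SPL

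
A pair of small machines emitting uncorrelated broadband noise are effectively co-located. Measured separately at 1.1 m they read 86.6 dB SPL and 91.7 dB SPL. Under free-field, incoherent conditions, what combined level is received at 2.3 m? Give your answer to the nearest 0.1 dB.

86.5 dB SPL

Combined at 1.1 m: 10·log₁₀(10^(86.6/10)+10^(91.7/10)) = 92.87 dB SPL.
Then apply −20·log₁₀(2.3/1.1) = -6.41 dB → 86.5 dB SPL.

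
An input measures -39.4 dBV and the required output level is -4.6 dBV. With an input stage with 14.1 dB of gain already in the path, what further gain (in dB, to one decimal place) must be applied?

20.7 dB

The required make-up gain is the shortfall in the dB sum.
G = -4.6 − (-39.4) − 14.1 = 20.7 dB.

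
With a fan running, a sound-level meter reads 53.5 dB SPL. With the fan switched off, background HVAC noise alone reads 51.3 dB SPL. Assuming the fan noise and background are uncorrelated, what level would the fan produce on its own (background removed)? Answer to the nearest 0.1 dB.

49.5 dB SPL

Background correction is a power subtraction:
L_src = 10·log₁₀(10^(53.5/10) − 10^(51.3/10)) = 10·log₁₀(88980) = 49.5 dB SPL.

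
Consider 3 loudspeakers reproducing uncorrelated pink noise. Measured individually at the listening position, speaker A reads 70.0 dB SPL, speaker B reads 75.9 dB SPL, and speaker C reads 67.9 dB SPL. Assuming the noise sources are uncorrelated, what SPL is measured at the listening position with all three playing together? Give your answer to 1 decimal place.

Incoherent sources sum as intensities:
L_total = 10·log₁₀(10^(70.0/10) + 10^(75.9/10) + 10^(67.9/10)) = 10·log₁₀(55070000) = 77.4 dB SPL.

77.4 dB SPL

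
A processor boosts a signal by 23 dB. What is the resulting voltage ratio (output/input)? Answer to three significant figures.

14.1

Voltage ratio = 10^(dB/20).
10^(23/20) = 10^(1.150) = 14.1.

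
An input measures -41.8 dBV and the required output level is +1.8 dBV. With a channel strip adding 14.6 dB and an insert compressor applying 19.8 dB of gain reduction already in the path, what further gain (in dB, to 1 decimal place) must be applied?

The required make-up gain is the shortfall in the dB sum.
G = +1.8 − (-41.8) − 14.6 + 19.8 = 48.8 dB.

48.8 dB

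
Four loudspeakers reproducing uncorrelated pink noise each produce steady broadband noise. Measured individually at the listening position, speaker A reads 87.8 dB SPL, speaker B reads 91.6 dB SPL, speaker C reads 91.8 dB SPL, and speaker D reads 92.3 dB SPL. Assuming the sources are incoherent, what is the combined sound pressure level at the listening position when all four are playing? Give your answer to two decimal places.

97.21 dB SPL

Add the sources as powers (linear), then convert back to dB:
L_total = 10·log₁₀(10^(87.8/10) + 10^(91.6/10) + 10^(91.8/10) + 10^(92.3/10)) = 10·log₁₀(5260000000) = 97.21 dB SPL.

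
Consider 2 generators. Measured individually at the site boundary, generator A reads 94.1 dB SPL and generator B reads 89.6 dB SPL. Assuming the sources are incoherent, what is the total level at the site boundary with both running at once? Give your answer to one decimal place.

95.4 dB SPL

Add the sources as powers (linear), then convert back to dB:
L_total = 10·log₁₀(10^(94.1/10) + 10^(89.6/10)) = 10·log₁₀(3482000000) = 95.4 dB SPL.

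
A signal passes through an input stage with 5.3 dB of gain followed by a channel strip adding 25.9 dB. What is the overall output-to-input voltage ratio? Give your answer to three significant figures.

36.3

Net gain = 5.3 + 25.9 = 31.2 dB.
Voltage ratio = 10^(31.2/20) = 36.3.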